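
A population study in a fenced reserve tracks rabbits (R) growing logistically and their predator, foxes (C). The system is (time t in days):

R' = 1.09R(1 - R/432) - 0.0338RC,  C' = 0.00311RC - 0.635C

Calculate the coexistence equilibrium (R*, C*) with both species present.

R* ≈ 204, C* ≈ 17

From dC/dt = 0 with C > 0: 0.00311R* = 0.635, so R* = 204.
Substitute into dR/dt = 0: 1.09(1 - 204/432) = 0.0338C*.
The bracket is 0.527, giving C* = 0.575/0.0338 = 17.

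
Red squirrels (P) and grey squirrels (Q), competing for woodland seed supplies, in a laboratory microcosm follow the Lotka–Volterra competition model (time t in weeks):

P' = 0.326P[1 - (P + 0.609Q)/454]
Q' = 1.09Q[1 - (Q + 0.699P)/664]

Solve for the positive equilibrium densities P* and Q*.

Setting both brackets to zero gives the nullclines P + 0.609Q = 454 and 0.699P + Q = 664.
Substituting Q = 664 - 0.699P into the first: P(1 - 0.609·0.699) = 454 - 0.609·664.
So P* = 49.6/0.574 = 86.4, and then Q* = 664 - 0.699·86.4 = 604.

P* ≈ 86.4, Q* ≈ 604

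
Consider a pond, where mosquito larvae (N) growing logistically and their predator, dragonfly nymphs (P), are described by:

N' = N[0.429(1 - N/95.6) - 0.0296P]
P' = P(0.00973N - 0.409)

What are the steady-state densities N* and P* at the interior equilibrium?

N* ≈ 42, P* ≈ 8.12

From dP/dt = 0 with P > 0: 0.00973N* = 0.409, so N* = 42.
Substitute into dN/dt = 0: 0.429(1 - 42/95.6) = 0.0296P*.
The bracket is 0.56, giving P* = 0.24/0.0296 = 8.12.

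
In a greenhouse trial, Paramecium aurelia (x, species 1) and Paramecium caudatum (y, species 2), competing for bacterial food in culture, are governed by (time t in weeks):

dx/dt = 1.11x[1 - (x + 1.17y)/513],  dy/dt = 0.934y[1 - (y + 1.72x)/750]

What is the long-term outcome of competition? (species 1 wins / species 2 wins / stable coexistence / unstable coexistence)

unstable coexistence (outcome depends on initial conditions)

Compare the nullcline intercepts: K1/α12 = 513/1.17 = 438 < K2 = 750; K2/α21 = 750/1.72 = 436 < K1 = 513.
Since both are reversed, neither can invade when rare; the interior point is a saddle.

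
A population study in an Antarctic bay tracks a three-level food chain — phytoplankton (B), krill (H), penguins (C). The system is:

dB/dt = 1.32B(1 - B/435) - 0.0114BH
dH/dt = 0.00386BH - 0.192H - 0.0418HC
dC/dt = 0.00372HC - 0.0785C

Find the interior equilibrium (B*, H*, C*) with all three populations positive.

From dC/dt = 0: 0.00372H* = 0.0785, so H* = 21.1.
From dB/dt = 0: 1.32(1 - B*/435) = 0.0114·21.1, giving B* = 435·(1 - 0.182) = 356.
From dH/dt = 0: 0.00386·356 - 0.192 = 0.0418C*, so C* = 1.18/0.0418 = 28.3.

B* ≈ 356, H* ≈ 21.1, C* ≈ 28.3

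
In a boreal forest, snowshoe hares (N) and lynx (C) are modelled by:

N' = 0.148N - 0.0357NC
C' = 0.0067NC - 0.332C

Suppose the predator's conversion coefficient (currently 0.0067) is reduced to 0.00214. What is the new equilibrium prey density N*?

N* ≈ 155

At the interior fixed point, setting dC/dt = 0 with C > 0 fixes N* = (predator death rate)/(NC coefficient) — independent of the other coefficients.
With the change, N* = 0.332/0.00214 = 155; it rises from 49.6.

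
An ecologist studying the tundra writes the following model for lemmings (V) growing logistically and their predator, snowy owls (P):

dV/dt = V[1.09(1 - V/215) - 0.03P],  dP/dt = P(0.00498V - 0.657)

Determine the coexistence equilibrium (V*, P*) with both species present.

V* ≈ 132, P* ≈ 14

From dP/dt = 0 with P > 0: 0.00498V* = 0.657, so V* = 132.
Substitute into dV/dt = 0: 1.09(1 - 132/215) = 0.03P*.
The bracket is 0.386, giving P* = 0.421/0.03 = 14.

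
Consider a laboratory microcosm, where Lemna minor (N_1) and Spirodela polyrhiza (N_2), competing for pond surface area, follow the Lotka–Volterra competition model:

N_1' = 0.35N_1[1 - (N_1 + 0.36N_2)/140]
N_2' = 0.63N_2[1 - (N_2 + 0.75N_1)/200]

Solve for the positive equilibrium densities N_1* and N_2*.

Setting both brackets to zero gives the nullclines N_1 + 0.36N_2 = 140 and 0.75N_1 + N_2 = 200.
Substituting N_2 = 200 - 0.75N_1 into the first: N_1(1 - 0.36·0.75) = 140 - 0.36·200.
So N_1* = 68/0.73 = 93.2, and then N_2* = 200 - 0.75·93.2 = 130.

N_1* ≈ 93.2, N_2* ≈ 130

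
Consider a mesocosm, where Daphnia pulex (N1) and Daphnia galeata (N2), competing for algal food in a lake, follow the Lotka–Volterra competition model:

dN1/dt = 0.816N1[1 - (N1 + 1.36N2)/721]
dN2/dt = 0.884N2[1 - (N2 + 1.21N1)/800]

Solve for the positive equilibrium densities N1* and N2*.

N1* ≈ 568, N2* ≈ 112

Setting both brackets to zero gives the nullclines N1 + 1.36N2 = 721 and 1.21N1 + N2 = 800.
Substituting N2 = 800 - 1.21N1 into the first: N1(1 - 1.36·1.21) = 721 - 1.36·800.
So N1* = -367/-0.646 = 568, and then N2* = 800 - 1.21·568 = 112.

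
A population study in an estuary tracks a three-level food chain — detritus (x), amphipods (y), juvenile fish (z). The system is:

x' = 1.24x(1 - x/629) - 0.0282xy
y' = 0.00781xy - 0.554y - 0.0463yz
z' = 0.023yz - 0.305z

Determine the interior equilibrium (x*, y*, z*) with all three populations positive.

x* ≈ 439, y* ≈ 13.3, z* ≈ 62.1

From dz/dt = 0: 0.023y* = 0.305, so y* = 13.3.
From dx/dt = 0: 1.24(1 - x*/629) = 0.0282·13.3, giving x* = 629·(1 - 0.302) = 439.
From dy/dt = 0: 0.00781·439 - 0.554 = 0.0463z*, so z* = 2.88/0.0463 = 62.1.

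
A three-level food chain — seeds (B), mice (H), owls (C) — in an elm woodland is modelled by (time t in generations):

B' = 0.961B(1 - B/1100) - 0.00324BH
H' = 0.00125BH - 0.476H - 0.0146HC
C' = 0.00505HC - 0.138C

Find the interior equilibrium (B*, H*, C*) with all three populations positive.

From dC/dt = 0: 0.00505H* = 0.138, so H* = 27.3.
From dB/dt = 0: 0.961(1 - B*/1100) = 0.00324·27.3, giving B* = 1100·(1 - 0.0921) = 999.
From dH/dt = 0: 0.00125·999 - 0.476 = 0.0146C*, so C* = 0.772/0.0146 = 52.9.

B* ≈ 999, H* ≈ 27.3, C* ≈ 52.9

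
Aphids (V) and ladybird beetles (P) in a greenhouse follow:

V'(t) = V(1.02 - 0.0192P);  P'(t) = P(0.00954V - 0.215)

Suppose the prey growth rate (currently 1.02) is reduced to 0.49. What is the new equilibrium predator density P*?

P* ≈ 25.5

At the interior fixed point, setting dV/dt = 0 with V > 0 fixes P* = (prey growth rate)/(VP coefficient) — independent of the other coefficients.
With the change, P* = 0.49/0.0192 = 25.5; it falls from 53.1.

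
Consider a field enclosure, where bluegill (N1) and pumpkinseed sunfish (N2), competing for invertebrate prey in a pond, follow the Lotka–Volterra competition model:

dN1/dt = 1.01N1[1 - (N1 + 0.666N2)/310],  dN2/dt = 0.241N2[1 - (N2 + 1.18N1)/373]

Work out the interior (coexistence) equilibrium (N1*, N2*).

Setting both brackets to zero gives the nullclines N1 + 0.666N2 = 310 and 1.18N1 + N2 = 373.
Substituting N2 = 373 - 1.18N1 into the first: N1(1 - 0.666·1.18) = 310 - 0.666·373.
So N1* = 61.6/0.214 = 288, and then N2* = 373 - 1.18·288 = 33.6.

N1* ≈ 288, N2* ≈ 33.6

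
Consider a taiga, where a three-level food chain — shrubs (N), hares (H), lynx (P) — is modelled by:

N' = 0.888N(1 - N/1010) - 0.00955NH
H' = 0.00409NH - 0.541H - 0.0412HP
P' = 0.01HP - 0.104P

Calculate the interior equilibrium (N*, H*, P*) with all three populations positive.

N* ≈ 897, H* ≈ 10.4, P* ≈ 75.9

From dP/dt = 0: 0.01H* = 0.104, so H* = 10.4.
From dN/dt = 0: 0.888(1 - N*/1010) = 0.00955·10.4, giving N* = 1010·(1 - 0.112) = 897.
From dH/dt = 0: 0.00409·897 - 0.541 = 0.0412P*, so P* = 3.13/0.0412 = 75.9.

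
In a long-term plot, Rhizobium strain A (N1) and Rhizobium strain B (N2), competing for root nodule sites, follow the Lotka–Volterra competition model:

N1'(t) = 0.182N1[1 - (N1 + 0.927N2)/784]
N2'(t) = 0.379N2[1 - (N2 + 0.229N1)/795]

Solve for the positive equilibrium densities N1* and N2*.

Setting both brackets to zero gives the nullclines N1 + 0.927N2 = 784 and 0.229N1 + N2 = 795.
Substituting N2 = 795 - 0.229N1 into the first: N1(1 - 0.927·0.229) = 784 - 0.927·795.
So N1* = 47/0.788 = 59.7, and then N2* = 795 - 0.229·59.7 = 781.

N1* ≈ 59.7, N2* ≈ 781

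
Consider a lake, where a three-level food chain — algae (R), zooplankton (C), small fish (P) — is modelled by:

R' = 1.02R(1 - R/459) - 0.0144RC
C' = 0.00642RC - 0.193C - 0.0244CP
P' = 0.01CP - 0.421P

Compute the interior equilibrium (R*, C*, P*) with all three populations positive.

R* ≈ 186, C* ≈ 42.1, P* ≈ 41.1

From dP/dt = 0: 0.01C* = 0.421, so C* = 42.1.
From dR/dt = 0: 1.02(1 - R*/459) = 0.0144·42.1, giving R* = 459·(1 - 0.594) = 186.
From dC/dt = 0: 0.00642·186 - 0.193 = 0.0244P*, so P* = 1/0.0244 = 41.1.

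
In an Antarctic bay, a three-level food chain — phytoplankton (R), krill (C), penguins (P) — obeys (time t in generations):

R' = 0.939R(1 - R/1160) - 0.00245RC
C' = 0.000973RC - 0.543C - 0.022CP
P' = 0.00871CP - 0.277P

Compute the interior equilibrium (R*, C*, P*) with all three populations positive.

From dP/dt = 0: 0.00871C* = 0.277, so C* = 31.8.
From dR/dt = 0: 0.939(1 - R*/1160) = 0.00245·31.8, giving R* = 1160·(1 - 0.083) = 1060.
From dC/dt = 0: 0.000973·1060 - 0.543 = 0.022P*, so P* = 0.492/0.022 = 22.4.

R* ≈ 1060, C* ≈ 31.8, P* ≈ 22.4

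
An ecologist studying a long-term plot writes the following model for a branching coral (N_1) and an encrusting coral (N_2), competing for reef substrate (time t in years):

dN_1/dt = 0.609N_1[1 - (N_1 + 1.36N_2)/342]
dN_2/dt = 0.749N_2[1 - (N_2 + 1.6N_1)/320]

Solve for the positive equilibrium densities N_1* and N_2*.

Setting both brackets to zero gives the nullclines N_1 + 1.36N_2 = 342 and 1.6N_1 + N_2 = 320.
Substituting N_2 = 320 - 1.6N_1 into the first: N_1(1 - 1.36·1.6) = 342 - 1.36·320.
So N_1* = -93.2/-1.18 = 79.3, and then N_2* = 320 - 1.6·79.3 = 193.

N_1* ≈ 79.3, N_2* ≈ 193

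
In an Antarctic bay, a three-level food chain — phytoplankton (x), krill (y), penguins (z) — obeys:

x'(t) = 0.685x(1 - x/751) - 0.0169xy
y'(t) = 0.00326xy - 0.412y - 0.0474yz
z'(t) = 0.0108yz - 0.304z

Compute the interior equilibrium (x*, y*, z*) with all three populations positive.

x* ≈ 229, y* ≈ 28.1, z* ≈ 7.09

From dz/dt = 0: 0.0108y* = 0.304, so y* = 28.1.
From dx/dt = 0: 0.685(1 - x*/751) = 0.0169·28.1, giving x* = 751·(1 - 0.694) = 229.
From dy/dt = 0: 0.00326·229 - 0.412 = 0.0474z*, so z* = 0.336/0.0474 = 7.09.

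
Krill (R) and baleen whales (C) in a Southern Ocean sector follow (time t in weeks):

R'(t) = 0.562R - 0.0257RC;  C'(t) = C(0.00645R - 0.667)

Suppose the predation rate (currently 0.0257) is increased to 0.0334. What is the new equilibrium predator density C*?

At the interior fixed point, setting dR/dt = 0 with R > 0 fixes C* = (prey growth rate)/(RC coefficient) — independent of the other coefficients.
With the change, C* = 0.562/0.0334 = 16.8; it falls from 21.9.

C* ≈ 16.8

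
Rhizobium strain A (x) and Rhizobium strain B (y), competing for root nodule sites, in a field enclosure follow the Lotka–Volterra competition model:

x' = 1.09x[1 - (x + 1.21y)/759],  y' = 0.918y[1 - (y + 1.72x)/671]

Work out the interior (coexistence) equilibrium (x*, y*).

x* ≈ 48.9, y* ≈ 587

Setting both brackets to zero gives the nullclines x + 1.21y = 759 and 1.72x + y = 671.
Substituting y = 671 - 1.72x into the first: x(1 - 1.21·1.72) = 759 - 1.21·671.
So x* = -52.9/-1.08 = 48.9, and then y* = 671 - 1.72·48.9 = 587.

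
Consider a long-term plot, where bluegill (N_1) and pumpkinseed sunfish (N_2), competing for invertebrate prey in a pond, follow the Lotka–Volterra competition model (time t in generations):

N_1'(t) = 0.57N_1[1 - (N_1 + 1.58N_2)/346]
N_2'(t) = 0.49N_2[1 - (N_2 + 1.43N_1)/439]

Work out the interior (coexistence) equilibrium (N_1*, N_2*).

Setting both brackets to zero gives the nullclines N_1 + 1.58N_2 = 346 and 1.43N_1 + N_2 = 439.
Substituting N_2 = 439 - 1.43N_1 into the first: N_1(1 - 1.58·1.43) = 346 - 1.58·439.
So N_1* = -348/-1.26 = 276, and then N_2* = 439 - 1.43·276 = 44.3.

N_1* ≈ 276, N_2* ≈ 44.3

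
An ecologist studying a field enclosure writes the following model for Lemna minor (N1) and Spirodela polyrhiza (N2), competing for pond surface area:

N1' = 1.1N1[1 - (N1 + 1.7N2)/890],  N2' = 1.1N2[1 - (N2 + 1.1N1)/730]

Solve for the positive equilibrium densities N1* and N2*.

Setting both brackets to zero gives the nullclines N1 + 1.7N2 = 890 and 1.1N1 + N2 = 730.
Substituting N2 = 730 - 1.1N1 into the first: N1(1 - 1.7·1.1) = 890 - 1.7·730.
So N1* = -351/-0.87 = 403, and then N2* = 730 - 1.1·403 = 286.

N1* ≈ 403, N2* ≈ 286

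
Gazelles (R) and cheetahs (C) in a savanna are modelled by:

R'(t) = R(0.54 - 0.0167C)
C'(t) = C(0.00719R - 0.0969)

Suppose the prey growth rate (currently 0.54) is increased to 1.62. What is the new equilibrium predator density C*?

At the interior fixed point, setting dR/dt = 0 with R > 0 fixes C* = (prey growth rate)/(RC coefficient) — independent of the other coefficients.
With the change, C* = 1.62/0.0167 = 97; it rises from 32.3.

C* ≈ 97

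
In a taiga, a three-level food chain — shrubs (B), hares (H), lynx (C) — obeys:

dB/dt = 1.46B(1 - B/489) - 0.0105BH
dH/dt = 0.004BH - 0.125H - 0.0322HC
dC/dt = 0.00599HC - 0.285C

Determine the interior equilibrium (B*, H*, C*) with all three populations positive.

B* ≈ 322, H* ≈ 47.6, C* ≈ 36.1

From dC/dt = 0: 0.00599H* = 0.285, so H* = 47.6.
From dB/dt = 0: 1.46(1 - B*/489) = 0.0105·47.6, giving B* = 489·(1 - 0.342) = 322.
From dH/dt = 0: 0.004·322 - 0.125 = 0.0322C*, so C* = 1.16/0.0322 = 36.1.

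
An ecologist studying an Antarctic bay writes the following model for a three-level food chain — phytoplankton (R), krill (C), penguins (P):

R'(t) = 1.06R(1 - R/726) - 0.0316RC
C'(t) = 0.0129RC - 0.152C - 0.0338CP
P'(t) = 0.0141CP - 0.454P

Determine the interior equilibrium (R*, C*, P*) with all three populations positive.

R* ≈ 29.1, C* ≈ 32.2, P* ≈ 6.62

From dP/dt = 0: 0.0141C* = 0.454, so C* = 32.2.
From dR/dt = 0: 1.06(1 - R*/726) = 0.0316·32.2, giving R* = 726·(1 - 0.96) = 29.1.
From dC/dt = 0: 0.0129·29.1 - 0.152 = 0.0338P*, so P* = 0.224/0.0338 = 6.62.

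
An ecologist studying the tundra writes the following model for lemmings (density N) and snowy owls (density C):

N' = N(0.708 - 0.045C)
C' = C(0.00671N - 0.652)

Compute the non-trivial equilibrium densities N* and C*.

N* ≈ 97.2, C* ≈ 15.7

Set dC/dt = 0 with C > 0: 0.00671N - 0.652 = 0, so N* = 0.652/0.00671 = 97.2.
Set dN/dt = 0 with N > 0: 0.708 - 0.045C = 0, so C* = 0.708/0.045 = 15.7.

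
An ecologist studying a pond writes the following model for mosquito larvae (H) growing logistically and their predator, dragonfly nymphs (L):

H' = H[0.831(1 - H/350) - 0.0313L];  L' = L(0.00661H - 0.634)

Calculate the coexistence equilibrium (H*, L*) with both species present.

From dL/dt = 0 with L > 0: 0.00661H* = 0.634, so H* = 95.9.
Substitute into dH/dt = 0: 0.831(1 - 95.9/350) = 0.0313L*.
The bracket is 0.726, giving L* = 0.603/0.0313 = 19.3.

H* ≈ 95.9, L* ≈ 19.3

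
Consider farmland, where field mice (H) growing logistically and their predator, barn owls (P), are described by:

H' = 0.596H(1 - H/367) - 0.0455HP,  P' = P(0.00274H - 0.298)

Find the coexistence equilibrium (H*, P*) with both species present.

H* ≈ 109, P* ≈ 9.22

From dP/dt = 0 with P > 0: 0.00274H* = 0.298, so H* = 109.
Substitute into dH/dt = 0: 0.596(1 - 109/367) = 0.0455P*.
The bracket is 0.704, giving P* = 0.419/0.0455 = 9.22.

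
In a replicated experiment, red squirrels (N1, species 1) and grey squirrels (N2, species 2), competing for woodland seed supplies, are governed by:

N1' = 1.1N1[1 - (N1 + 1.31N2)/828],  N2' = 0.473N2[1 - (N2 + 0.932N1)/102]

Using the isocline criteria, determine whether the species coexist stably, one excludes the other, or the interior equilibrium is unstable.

species 1 excludes species 2

Compare the nullcline intercepts: K1/α12 = 828/1.31 = 632 > K2 = 102; K2/α21 = 102/0.932 = 109 < K1 = 828.
Since the inequalities point opposite ways, species 1 can invade but species 2 cannot.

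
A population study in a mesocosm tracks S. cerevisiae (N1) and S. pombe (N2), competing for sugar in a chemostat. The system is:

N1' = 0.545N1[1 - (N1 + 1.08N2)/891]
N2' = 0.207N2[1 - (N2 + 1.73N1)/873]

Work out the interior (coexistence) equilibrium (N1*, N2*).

N1* ≈ 59.7, N2* ≈ 770

Setting both brackets to zero gives the nullclines N1 + 1.08N2 = 891 and 1.73N1 + N2 = 873.
Substituting N2 = 873 - 1.73N1 into the first: N1(1 - 1.08·1.73) = 891 - 1.08·873.
So N1* = -51.8/-0.868 = 59.7, and then N2* = 873 - 1.73·59.7 = 770.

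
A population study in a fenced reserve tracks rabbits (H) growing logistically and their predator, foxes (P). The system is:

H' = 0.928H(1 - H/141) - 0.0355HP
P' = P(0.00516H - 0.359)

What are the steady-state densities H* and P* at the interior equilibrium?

From dP/dt = 0 with P > 0: 0.00516H* = 0.359, so H* = 69.6.
Substitute into dH/dt = 0: 0.928(1 - 69.6/141) = 0.0355P*.
The bracket is 0.507, giving P* = 0.47/0.0355 = 13.2.

H* ≈ 69.6, P* ≈ 13.2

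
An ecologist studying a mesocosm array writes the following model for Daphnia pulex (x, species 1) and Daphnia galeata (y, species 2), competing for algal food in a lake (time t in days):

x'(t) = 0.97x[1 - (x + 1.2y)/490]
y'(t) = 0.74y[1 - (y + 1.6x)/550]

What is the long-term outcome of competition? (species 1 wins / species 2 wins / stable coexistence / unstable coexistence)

unstable coexistence (outcome depends on initial conditions)

Compare the nullcline intercepts: K1/α12 = 490/1.2 = 408 < K2 = 550; K2/α21 = 550/1.6 = 344 < K1 = 490.
Since both are reversed, neither can invade when rare; the interior point is a saddle.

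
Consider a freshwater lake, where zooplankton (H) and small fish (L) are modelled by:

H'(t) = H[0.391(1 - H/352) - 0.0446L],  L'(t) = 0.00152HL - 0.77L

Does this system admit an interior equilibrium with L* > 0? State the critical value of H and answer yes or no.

The predator equation gives dL/dt > 0 only when H > 0.77/0.00152 = 507.
Without the predator, H → K = 352. Since 352 < 507, the predator cannot invade.

Threshold H = 507; K < 507, so no, the predator goes extinct.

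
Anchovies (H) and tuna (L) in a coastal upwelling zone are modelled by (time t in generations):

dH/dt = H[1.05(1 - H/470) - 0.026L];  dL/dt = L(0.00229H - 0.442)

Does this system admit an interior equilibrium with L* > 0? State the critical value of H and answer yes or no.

Threshold H = 193; K > 193, so yes, the predator persists.

The predator equation gives dL/dt > 0 only when H > 0.442/0.00229 = 193.
Without the predator, H → K = 470. Since 470 > 193, the predator can invade and persist.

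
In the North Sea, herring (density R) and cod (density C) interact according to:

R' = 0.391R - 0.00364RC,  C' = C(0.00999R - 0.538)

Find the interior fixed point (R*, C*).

R* ≈ 53.9, C* ≈ 107

Set dC/dt = 0 with C > 0: 0.00999R - 0.538 = 0, so R* = 0.538/0.00999 = 53.9.
Set dR/dt = 0 with R > 0: 0.391 - 0.00364C = 0, so C* = 0.391/0.00364 = 107.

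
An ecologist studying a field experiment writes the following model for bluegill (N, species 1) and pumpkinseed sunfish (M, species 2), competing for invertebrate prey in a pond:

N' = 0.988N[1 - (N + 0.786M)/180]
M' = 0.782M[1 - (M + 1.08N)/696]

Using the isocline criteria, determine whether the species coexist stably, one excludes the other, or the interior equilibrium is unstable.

species 2 excludes species 1

Compare the nullcline intercepts: K1/α12 = 180/0.786 = 229 < K2 = 696; K2/α21 = 696/1.08 = 644 > K1 = 180.
Since the inequalities point opposite ways, species 2 can invade but species 1 cannot.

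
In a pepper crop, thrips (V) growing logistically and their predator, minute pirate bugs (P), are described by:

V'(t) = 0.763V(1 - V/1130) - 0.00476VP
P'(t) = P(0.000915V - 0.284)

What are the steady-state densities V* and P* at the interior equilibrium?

From dP/dt = 0 with P > 0: 0.000915V* = 0.284, so V* = 310.
Substitute into dV/dt = 0: 0.763(1 - 310/1130) = 0.00476P*.
The bracket is 0.725, giving P* = 0.553/0.00476 = 116.

V* ≈ 310, P* ≈ 116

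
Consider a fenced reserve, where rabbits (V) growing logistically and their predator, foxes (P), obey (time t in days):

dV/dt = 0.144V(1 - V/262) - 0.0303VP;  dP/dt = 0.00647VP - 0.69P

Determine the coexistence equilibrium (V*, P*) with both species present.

From dP/dt = 0 with P > 0: 0.00647V* = 0.69, so V* = 107.
Substitute into dV/dt = 0: 0.144(1 - 107/262) = 0.0303P*.
The bracket is 0.593, giving P* = 0.0854/0.0303 = 2.82.

V* ≈ 107, P* ≈ 2.82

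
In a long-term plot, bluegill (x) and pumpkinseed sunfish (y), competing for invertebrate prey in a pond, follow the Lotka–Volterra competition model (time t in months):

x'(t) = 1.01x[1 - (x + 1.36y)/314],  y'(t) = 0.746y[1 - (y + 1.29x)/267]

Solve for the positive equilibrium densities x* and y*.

Setting both brackets to zero gives the nullclines x + 1.36y = 314 and 1.29x + y = 267.
Substituting y = 267 - 1.29x into the first: x(1 - 1.36·1.29) = 314 - 1.36·267.
So x* = -49.1/-0.754 = 65.1, and then y* = 267 - 1.29·65.1 = 183.

x* ≈ 65.1, y* ≈ 183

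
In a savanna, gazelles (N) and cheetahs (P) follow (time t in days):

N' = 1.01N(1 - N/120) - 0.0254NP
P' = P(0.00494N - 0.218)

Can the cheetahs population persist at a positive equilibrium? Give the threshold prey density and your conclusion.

The predator equation gives dP/dt > 0 only when N > 0.218/0.00494 = 44.1.
Without the predator, N → K = 120. Since 120 > 44.1, the predator can invade and persist.

Threshold N = 44.1; K > 44.1, so yes, the predator persists.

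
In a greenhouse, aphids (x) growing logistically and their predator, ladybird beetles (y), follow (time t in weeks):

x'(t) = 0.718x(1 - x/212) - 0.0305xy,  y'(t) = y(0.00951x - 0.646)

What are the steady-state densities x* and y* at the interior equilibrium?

From dy/dt = 0 with y > 0: 0.00951x* = 0.646, so x* = 67.9.
Substitute into dx/dt = 0: 0.718(1 - 67.9/212) = 0.0305y*.
The bracket is 0.68, giving y* = 0.488/0.0305 = 16.

x* ≈ 67.9, y* ≈ 16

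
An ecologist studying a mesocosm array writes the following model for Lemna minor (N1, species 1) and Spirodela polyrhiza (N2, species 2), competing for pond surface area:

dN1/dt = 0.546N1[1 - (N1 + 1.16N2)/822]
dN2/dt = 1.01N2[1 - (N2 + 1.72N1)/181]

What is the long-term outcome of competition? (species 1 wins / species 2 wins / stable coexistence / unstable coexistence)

Compare the nullcline intercepts: K1/α12 = 822/1.16 = 709 > K2 = 181; K2/α21 = 181/1.72 = 105 < K1 = 822.
Since the inequalities point opposite ways, species 1 can invade but species 2 cannot.

species 1 excludes species 2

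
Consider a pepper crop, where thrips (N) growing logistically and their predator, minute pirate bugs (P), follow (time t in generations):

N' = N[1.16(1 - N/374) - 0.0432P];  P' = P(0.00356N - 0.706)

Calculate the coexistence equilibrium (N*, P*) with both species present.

From dP/dt = 0 with P > 0: 0.00356N* = 0.706, so N* = 198.
Substitute into dN/dt = 0: 1.16(1 - 198/374) = 0.0432P*.
The bracket is 0.47, giving P* = 0.545/0.0432 = 12.6.

N* ≈ 198, P* ≈ 12.6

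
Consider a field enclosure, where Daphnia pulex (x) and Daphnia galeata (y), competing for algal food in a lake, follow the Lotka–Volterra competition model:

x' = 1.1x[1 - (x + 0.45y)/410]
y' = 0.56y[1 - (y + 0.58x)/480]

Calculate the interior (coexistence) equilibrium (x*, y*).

x* ≈ 263, y* ≈ 328

Setting both brackets to zero gives the nullclines x + 0.45y = 410 and 0.58x + y = 480.
Substituting y = 480 - 0.58x into the first: x(1 - 0.45·0.58) = 410 - 0.45·480.
So x* = 194/0.739 = 263, and then y* = 480 - 0.58·263 = 328.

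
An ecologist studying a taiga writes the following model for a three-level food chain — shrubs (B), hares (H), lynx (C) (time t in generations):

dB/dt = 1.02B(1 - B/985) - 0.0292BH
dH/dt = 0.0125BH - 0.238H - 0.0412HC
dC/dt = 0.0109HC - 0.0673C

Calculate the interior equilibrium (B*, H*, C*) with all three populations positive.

From dC/dt = 0: 0.0109H* = 0.0673, so H* = 6.17.
From dB/dt = 0: 1.02(1 - B*/985) = 0.0292·6.17, giving B* = 985·(1 - 0.177) = 811.
From dH/dt = 0: 0.0125·811 - 0.238 = 0.0412C*, so C* = 9.9/0.0412 = 240.

B* ≈ 811, H* ≈ 6.17, C* ≈ 240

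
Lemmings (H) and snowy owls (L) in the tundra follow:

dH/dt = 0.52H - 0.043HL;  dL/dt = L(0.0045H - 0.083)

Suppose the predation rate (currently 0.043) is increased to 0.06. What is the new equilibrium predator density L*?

L* ≈ 8.67

At the interior fixed point, setting dH/dt = 0 with H > 0 fixes L* = (prey growth rate)/(HL coefficient) — independent of the other coefficients.
With the change, L* = 0.52/0.06 = 8.67; it falls from 12.1.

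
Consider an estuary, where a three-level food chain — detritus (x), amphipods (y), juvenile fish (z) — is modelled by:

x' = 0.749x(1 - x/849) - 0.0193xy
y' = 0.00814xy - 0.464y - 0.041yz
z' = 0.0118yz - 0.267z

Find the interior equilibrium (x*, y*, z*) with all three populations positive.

x* ≈ 354, y* ≈ 22.6, z* ≈ 59

From dz/dt = 0: 0.0118y* = 0.267, so y* = 22.6.
From dx/dt = 0: 0.749(1 - x*/849) = 0.0193·22.6, giving x* = 849·(1 - 0.583) = 354.
From dy/dt = 0: 0.00814·354 - 0.464 = 0.041z*, so z* = 2.42/0.041 = 59.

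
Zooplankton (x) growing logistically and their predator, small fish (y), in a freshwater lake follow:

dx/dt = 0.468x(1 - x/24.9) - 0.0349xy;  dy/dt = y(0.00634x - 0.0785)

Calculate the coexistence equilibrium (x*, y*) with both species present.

From dy/dt = 0 with y > 0: 0.00634x* = 0.0785, so x* = 12.4.
Substitute into dx/dt = 0: 0.468(1 - 12.4/24.9) = 0.0349y*.
The bracket is 0.503, giving y* = 0.235/0.0349 = 6.74.

x* ≈ 12.4, y* ≈ 6.74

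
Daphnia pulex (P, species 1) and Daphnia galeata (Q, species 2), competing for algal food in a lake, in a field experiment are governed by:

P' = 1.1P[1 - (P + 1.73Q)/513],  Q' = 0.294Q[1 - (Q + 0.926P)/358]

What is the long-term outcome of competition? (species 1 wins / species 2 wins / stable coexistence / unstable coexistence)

Compare the nullcline intercepts: K1/α12 = 513/1.73 = 297 < K2 = 358; K2/α21 = 358/0.926 = 387 < K1 = 513.
Since both are reversed, neither can invade when rare; the interior point is a saddle.

unstable coexistence (outcome depends on initial conditions)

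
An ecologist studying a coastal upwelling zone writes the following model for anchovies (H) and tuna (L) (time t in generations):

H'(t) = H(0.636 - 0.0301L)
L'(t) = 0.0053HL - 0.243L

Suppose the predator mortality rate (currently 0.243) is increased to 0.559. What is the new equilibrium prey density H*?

H* ≈ 105

At the interior fixed point, setting dL/dt = 0 with L > 0 fixes H* = (predator death rate)/(HL coefficient) — independent of the other coefficients.
With the change, H* = 0.559/0.0053 = 105; it rises from 45.8.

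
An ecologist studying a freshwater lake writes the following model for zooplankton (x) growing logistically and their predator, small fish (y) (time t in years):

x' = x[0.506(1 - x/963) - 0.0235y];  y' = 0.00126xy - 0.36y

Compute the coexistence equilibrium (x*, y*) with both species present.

x* ≈ 286, y* ≈ 15.1

From dy/dt = 0 with y > 0: 0.00126x* = 0.36, so x* = 286.
Substitute into dx/dt = 0: 0.506(1 - 286/963) = 0.0235y*.
The bracket is 0.703, giving y* = 0.356/0.0235 = 15.1.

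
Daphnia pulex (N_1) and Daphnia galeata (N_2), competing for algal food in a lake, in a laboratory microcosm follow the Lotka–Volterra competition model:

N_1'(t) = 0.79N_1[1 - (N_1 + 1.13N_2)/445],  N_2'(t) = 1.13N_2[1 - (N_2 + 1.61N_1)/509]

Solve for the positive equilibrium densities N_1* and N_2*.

Setting both brackets to zero gives the nullclines N_1 + 1.13N_2 = 445 and 1.61N_1 + N_2 = 509.
Substituting N_2 = 509 - 1.61N_1 into the first: N_1(1 - 1.13·1.61) = 445 - 1.13·509.
So N_1* = -130/-0.819 = 159, and then N_2* = 509 - 1.61·159 = 253.

N_1* ≈ 159, N_2* ≈ 253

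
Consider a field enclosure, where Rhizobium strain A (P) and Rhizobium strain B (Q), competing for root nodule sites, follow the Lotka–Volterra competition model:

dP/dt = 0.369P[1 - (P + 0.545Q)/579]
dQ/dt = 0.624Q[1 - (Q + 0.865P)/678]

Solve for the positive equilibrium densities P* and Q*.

P* ≈ 396, Q* ≈ 335

Setting both brackets to zero gives the nullclines P + 0.545Q = 579 and 0.865P + Q = 678.
Substituting Q = 678 - 0.865P into the first: P(1 - 0.545·0.865) = 579 - 0.545·678.
So P* = 209/0.529 = 396, and then Q* = 678 - 0.865·396 = 335.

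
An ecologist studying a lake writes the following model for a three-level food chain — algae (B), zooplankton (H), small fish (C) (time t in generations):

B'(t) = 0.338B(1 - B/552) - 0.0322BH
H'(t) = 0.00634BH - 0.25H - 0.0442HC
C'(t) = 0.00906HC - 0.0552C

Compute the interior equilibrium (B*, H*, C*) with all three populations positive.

From dC/dt = 0: 0.00906H* = 0.0552, so H* = 6.09.
From dB/dt = 0: 0.338(1 - B*/552) = 0.0322·6.09, giving B* = 552·(1 - 0.58) = 232.
From dH/dt = 0: 0.00634·232 - 0.25 = 0.0442C*, so C* = 1.22/0.0442 = 27.6.

B* ≈ 232, H* ≈ 6.09, C* ≈ 27.6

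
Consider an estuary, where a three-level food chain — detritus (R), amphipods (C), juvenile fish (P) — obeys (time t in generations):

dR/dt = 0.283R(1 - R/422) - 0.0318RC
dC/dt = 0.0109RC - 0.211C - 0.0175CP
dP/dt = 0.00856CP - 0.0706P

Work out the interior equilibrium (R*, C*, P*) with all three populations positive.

R* ≈ 30.9, C* ≈ 8.25, P* ≈ 7.19

From dP/dt = 0: 0.00856C* = 0.0706, so C* = 8.25.
From dR/dt = 0: 0.283(1 - R*/422) = 0.0318·8.25, giving R* = 422·(1 - 0.927) = 30.9.
From dC/dt = 0: 0.0109·30.9 - 0.211 = 0.0175P*, so P* = 0.126/0.0175 = 7.19.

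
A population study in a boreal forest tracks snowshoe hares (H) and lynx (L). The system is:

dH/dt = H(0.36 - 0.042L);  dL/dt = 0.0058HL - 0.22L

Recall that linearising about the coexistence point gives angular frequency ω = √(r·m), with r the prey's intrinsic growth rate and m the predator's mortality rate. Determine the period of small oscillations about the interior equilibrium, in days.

T ≈ 22.3 days

Here r = 0.36 and m = 0.22, so r·m = 0.0792.
ω = √0.0792 = 0.281 per day, hence T = 2π/ω ≈ 22.3 days.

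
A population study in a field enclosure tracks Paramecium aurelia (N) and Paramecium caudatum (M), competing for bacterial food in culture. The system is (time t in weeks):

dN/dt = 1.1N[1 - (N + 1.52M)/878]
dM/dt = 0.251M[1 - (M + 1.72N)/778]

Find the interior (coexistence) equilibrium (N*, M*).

N* ≈ 189, M* ≈ 454

Setting both brackets to zero gives the nullclines N + 1.52M = 878 and 1.72N + M = 778.
Substituting M = 778 - 1.72N into the first: N(1 - 1.52·1.72) = 878 - 1.52·778.
So N* = -305/-1.61 = 189, and then M* = 778 - 1.72·189 = 454.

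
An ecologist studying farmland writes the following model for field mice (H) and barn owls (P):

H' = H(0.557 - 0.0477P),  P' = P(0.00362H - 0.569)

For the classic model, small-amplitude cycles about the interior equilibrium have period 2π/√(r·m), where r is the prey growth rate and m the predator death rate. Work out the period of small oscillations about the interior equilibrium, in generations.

Here r = 0.557 and m = 0.569, so r·m = 0.317.
ω = √0.317 = 0.563 per generation, hence T = 2π/ω ≈ 11.2 generations.

T ≈ 11.2 generations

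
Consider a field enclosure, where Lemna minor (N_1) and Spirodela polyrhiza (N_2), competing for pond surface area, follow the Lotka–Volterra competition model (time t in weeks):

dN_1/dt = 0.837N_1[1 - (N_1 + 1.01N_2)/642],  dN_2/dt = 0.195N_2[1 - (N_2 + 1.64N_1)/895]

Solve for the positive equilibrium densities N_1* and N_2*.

N_1* ≈ 399, N_2* ≈ 241

Setting both brackets to zero gives the nullclines N_1 + 1.01N_2 = 642 and 1.64N_1 + N_2 = 895.
Substituting N_2 = 895 - 1.64N_1 into the first: N_1(1 - 1.01·1.64) = 642 - 1.01·895.
So N_1* = -262/-0.656 = 399, and then N_2* = 895 - 1.64·399 = 241.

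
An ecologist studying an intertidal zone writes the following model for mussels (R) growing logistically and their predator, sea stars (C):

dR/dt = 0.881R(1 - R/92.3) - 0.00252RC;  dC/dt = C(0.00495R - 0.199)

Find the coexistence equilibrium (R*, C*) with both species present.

From dC/dt = 0 with C > 0: 0.00495R* = 0.199, so R* = 40.2.
Substitute into dR/dt = 0: 0.881(1 - 40.2/92.3) = 0.00252C*.
The bracket is 0.564, giving C* = 0.497/0.00252 = 197.

R* ≈ 40.2, C* ≈ 197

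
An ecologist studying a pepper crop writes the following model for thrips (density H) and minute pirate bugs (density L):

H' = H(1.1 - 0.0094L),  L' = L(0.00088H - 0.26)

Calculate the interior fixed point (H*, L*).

Set dL/dt = 0 with L > 0: 0.00088H - 0.26 = 0, so H* = 0.26/0.00088 = 295.
Set dH/dt = 0 with H > 0: 1.1 - 0.0094L = 0, so L* = 1.1/0.0094 = 117.

H* ≈ 295, L* ≈ 117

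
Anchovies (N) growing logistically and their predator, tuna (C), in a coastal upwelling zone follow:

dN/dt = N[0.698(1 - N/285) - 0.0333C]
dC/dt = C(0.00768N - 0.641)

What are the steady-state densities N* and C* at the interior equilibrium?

N* ≈ 83.5, C* ≈ 14.8

From dC/dt = 0 with C > 0: 0.00768N* = 0.641, so N* = 83.5.
Substitute into dN/dt = 0: 0.698(1 - 83.5/285) = 0.0333C*.
The bracket is 0.707, giving C* = 0.494/0.0333 = 14.8.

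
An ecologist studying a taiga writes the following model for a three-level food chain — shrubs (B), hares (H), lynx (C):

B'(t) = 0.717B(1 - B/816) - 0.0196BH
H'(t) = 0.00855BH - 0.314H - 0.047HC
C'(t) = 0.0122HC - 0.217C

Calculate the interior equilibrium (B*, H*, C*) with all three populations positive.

B* ≈ 419, H* ≈ 17.8, C* ≈ 69.6

From dC/dt = 0: 0.0122H* = 0.217, so H* = 17.8.
From dB/dt = 0: 0.717(1 - B*/816) = 0.0196·17.8, giving B* = 816·(1 - 0.486) = 419.
From dH/dt = 0: 0.00855·419 - 0.314 = 0.047C*, so C* = 3.27/0.047 = 69.6.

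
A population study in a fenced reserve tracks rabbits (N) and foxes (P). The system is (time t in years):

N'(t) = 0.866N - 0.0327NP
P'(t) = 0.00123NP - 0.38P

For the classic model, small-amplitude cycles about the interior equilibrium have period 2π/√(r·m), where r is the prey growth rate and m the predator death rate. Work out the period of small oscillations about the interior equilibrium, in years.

T ≈ 11 years

Here r = 0.866 and m = 0.38, so r·m = 0.329.
ω = √0.329 = 0.574 per year, hence T = 2π/ω ≈ 11 years.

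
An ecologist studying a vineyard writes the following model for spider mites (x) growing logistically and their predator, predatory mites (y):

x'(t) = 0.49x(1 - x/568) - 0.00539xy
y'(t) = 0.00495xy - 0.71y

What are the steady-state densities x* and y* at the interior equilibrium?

From dy/dt = 0 with y > 0: 0.00495x* = 0.71, so x* = 143.
Substitute into dx/dt = 0: 0.49(1 - 143/568) = 0.00539y*.
The bracket is 0.747, giving y* = 0.366/0.00539 = 68.

x* ≈ 143, y* ≈ 68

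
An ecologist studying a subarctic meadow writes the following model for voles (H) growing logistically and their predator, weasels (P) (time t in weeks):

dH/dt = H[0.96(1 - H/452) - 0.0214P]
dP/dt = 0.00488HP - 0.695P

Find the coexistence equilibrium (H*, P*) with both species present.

H* ≈ 142, P* ≈ 30.7

From dP/dt = 0 with P > 0: 0.00488H* = 0.695, so H* = 142.
Substitute into dH/dt = 0: 0.96(1 - 142/452) = 0.0214P*.
The bracket is 0.685, giving P* = 0.658/0.0214 = 30.7.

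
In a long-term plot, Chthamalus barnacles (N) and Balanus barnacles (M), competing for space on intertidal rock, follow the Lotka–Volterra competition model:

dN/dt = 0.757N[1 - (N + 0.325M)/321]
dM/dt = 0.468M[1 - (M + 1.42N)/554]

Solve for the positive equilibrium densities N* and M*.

Setting both brackets to zero gives the nullclines N + 0.325M = 321 and 1.42N + M = 554.
Substituting M = 554 - 1.42N into the first: N(1 - 0.325·1.42) = 321 - 0.325·554.
So N* = 141/0.538 = 262, and then M* = 554 - 1.42·262 = 182.

N* ≈ 262, M* ≈ 182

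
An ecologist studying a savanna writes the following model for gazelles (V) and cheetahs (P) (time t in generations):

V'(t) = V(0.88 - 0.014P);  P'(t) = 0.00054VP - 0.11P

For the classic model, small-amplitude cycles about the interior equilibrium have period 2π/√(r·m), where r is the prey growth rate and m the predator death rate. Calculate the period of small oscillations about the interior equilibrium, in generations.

T ≈ 20.2 generations

Here r = 0.88 and m = 0.11, so r·m = 0.0968.
ω = √0.0968 = 0.311 per generation, hence T = 2π/ω ≈ 20.2 generations.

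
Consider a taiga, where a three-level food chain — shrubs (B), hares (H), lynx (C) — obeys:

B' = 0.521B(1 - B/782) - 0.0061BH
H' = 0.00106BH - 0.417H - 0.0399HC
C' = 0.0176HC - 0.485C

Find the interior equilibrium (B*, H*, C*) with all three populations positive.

B* ≈ 530, H* ≈ 27.6, C* ≈ 3.62

From dC/dt = 0: 0.0176H* = 0.485, so H* = 27.6.
From dB/dt = 0: 0.521(1 - B*/782) = 0.0061·27.6, giving B* = 782·(1 - 0.323) = 530.
From dH/dt = 0: 0.00106·530 - 0.417 = 0.0399C*, so C* = 0.144/0.0399 = 3.62.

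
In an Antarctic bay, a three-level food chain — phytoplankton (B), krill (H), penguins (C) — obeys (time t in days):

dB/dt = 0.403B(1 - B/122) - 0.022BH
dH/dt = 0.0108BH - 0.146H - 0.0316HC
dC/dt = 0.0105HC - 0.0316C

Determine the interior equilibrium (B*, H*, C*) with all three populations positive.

B* ≈ 102, H* ≈ 3.01, C* ≈ 30.2

From dC/dt = 0: 0.0105H* = 0.0316, so H* = 3.01.
From dB/dt = 0: 0.403(1 - B*/122) = 0.022·3.01, giving B* = 122·(1 - 0.164) = 102.
From dH/dt = 0: 0.0108·102 - 0.146 = 0.0316C*, so C* = 0.955/0.0316 = 30.2.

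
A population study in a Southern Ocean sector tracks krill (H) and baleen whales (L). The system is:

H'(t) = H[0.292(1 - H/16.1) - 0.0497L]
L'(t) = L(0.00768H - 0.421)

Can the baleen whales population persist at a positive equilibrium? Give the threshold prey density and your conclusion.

Threshold H = 54.8; K < 54.8, so no, the predator goes extinct.

The predator equation gives dL/dt > 0 only when H > 0.421/0.00768 = 54.8.
Without the predator, H → K = 16.1. Since 16.1 < 54.8, the predator cannot invade.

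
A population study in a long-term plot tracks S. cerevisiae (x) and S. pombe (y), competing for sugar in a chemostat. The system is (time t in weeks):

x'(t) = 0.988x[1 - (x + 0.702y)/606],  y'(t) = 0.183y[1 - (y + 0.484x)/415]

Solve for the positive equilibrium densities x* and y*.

x* ≈ 477, y* ≈ 184

Setting both brackets to zero gives the nullclines x + 0.702y = 606 and 0.484x + y = 415.
Substituting y = 415 - 0.484x into the first: x(1 - 0.702·0.484) = 606 - 0.702·415.
So x* = 315/0.66 = 477, and then y* = 415 - 0.484·477 = 184.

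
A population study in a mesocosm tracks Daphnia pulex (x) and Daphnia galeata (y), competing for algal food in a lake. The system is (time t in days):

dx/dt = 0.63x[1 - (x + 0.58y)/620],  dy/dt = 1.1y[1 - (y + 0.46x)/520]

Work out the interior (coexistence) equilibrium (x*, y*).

Setting both brackets to zero gives the nullclines x + 0.58y = 620 and 0.46x + y = 520.
Substituting y = 520 - 0.46x into the first: x(1 - 0.58·0.46) = 620 - 0.58·520.
So x* = 318/0.733 = 434, and then y* = 520 - 0.46·434 = 320.

x* ≈ 434, y* ≈ 320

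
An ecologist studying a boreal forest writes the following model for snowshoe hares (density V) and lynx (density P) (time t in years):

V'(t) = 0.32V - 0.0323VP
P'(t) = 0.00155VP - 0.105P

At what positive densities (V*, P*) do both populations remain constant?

Set dP/dt = 0 with P > 0: 0.00155V - 0.105 = 0, so V* = 0.105/0.00155 = 67.7.
Set dV/dt = 0 with V > 0: 0.32 - 0.0323P = 0, so P* = 0.32/0.0323 = 9.91.

V* ≈ 67.7, P* ≈ 9.91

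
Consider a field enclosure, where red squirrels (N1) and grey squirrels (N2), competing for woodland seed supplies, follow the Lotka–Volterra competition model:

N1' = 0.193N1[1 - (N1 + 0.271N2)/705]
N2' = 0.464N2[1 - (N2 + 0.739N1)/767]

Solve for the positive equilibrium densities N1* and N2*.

N1* ≈ 622, N2* ≈ 308

Setting both brackets to zero gives the nullclines N1 + 0.271N2 = 705 and 0.739N1 + N2 = 767.
Substituting N2 = 767 - 0.739N1 into the first: N1(1 - 0.271·0.739) = 705 - 0.271·767.
So N1* = 497/0.8 = 622, and then N2* = 767 - 0.739·622 = 308.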